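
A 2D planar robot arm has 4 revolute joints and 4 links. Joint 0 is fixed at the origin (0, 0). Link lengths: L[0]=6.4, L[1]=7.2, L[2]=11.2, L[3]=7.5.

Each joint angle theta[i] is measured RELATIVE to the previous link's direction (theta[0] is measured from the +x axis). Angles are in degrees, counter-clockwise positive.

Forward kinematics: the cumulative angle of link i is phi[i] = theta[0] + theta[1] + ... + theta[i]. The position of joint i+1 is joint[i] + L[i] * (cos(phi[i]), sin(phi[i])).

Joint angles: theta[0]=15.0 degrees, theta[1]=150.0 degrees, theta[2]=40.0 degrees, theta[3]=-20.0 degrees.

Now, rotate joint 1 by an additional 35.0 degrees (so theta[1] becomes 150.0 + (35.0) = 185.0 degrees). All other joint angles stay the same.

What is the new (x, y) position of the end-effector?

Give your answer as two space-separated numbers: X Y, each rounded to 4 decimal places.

Answer: -11.9292 -15.3265

Derivation:
joint[0] = (0.0000, 0.0000)  (base)
link 0: phi[0] = 15 = 15 deg
  cos(15 deg) = 0.9659, sin(15 deg) = 0.2588
  joint[1] = (0.0000, 0.0000) + 6.4 * (0.9659, 0.2588) = (0.0000 + 6.1819, 0.0000 + 1.6564) = (6.1819, 1.6564)
link 1: phi[1] = 15 + 185 = 200 deg
  cos(200 deg) = -0.9397, sin(200 deg) = -0.3420
  joint[2] = (6.1819, 1.6564) + 7.2 * (-0.9397, -0.3420) = (6.1819 + -6.7658, 1.6564 + -2.4625) = (-0.5839, -0.8061)
link 2: phi[2] = 15 + 185 + 40 = 240 deg
  cos(240 deg) = -0.5000, sin(240 deg) = -0.8660
  joint[3] = (-0.5839, -0.8061) + 11.2 * (-0.5000, -0.8660) = (-0.5839 + -5.6000, -0.8061 + -9.6995) = (-6.1839, -10.5056)
link 3: phi[3] = 15 + 185 + 40 + -20 = 220 deg
  cos(220 deg) = -0.7660, sin(220 deg) = -0.6428
  joint[4] = (-6.1839, -10.5056) + 7.5 * (-0.7660, -0.6428) = (-6.1839 + -5.7453, -10.5056 + -4.8209) = (-11.9292, -15.3265)
End effector: (-11.9292, -15.3265)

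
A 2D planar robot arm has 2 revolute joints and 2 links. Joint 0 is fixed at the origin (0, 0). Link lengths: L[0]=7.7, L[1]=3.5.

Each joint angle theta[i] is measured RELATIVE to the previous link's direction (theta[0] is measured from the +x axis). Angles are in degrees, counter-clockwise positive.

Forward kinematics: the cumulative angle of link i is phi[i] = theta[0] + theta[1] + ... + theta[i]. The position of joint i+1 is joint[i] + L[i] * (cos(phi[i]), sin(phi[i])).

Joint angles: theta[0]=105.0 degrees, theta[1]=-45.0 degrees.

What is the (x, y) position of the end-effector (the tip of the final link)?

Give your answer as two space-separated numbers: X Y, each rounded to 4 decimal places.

Answer: -0.2429 10.4687

Derivation:
joint[0] = (0.0000, 0.0000)  (base)
link 0: phi[0] = 105 = 105 deg
  cos(105 deg) = -0.2588, sin(105 deg) = 0.9659
  joint[1] = (0.0000, 0.0000) + 7.7 * (-0.2588, 0.9659) = (0.0000 + -1.9929, 0.0000 + 7.4376) = (-1.9929, 7.4376)
link 1: phi[1] = 105 + -45 = 60 deg
  cos(60 deg) = 0.5000, sin(60 deg) = 0.8660
  joint[2] = (-1.9929, 7.4376) + 3.5 * (0.5000, 0.8660) = (-1.9929 + 1.7500, 7.4376 + 3.0311) = (-0.2429, 10.4687)
End effector: (-0.2429, 10.4687)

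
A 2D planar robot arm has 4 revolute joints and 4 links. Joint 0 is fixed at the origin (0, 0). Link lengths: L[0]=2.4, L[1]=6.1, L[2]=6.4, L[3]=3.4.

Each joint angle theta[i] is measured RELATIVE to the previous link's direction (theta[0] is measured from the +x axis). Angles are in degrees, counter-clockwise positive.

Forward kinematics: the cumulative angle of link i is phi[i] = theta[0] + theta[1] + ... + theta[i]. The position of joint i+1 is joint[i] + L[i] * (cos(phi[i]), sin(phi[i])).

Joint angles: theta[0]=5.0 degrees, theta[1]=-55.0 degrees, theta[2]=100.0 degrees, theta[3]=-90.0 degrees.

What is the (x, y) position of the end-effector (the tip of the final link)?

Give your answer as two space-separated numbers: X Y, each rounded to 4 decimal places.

joint[0] = (0.0000, 0.0000)  (base)
link 0: phi[0] = 5 = 5 deg
  cos(5 deg) = 0.9962, sin(5 deg) = 0.0872
  joint[1] = (0.0000, 0.0000) + 2.4 * (0.9962, 0.0872) = (0.0000 + 2.3909, 0.0000 + 0.2092) = (2.3909, 0.2092)
link 1: phi[1] = 5 + -55 = -50 deg
  cos(-50 deg) = 0.6428, sin(-50 deg) = -0.7660
  joint[2] = (2.3909, 0.2092) + 6.1 * (0.6428, -0.7660) = (2.3909 + 3.9210, 0.2092 + -4.6729) = (6.3119, -4.4637)
link 2: phi[2] = 5 + -55 + 100 = 50 deg
  cos(50 deg) = 0.6428, sin(50 deg) = 0.7660
  joint[3] = (6.3119, -4.4637) + 6.4 * (0.6428, 0.7660) = (6.3119 + 4.1138, -4.4637 + 4.9027) = (10.4257, 0.4390)
link 3: phi[3] = 5 + -55 + 100 + -90 = -40 deg
  cos(-40 deg) = 0.7660, sin(-40 deg) = -0.6428
  joint[4] = (10.4257, 0.4390) + 3.4 * (0.7660, -0.6428) = (10.4257 + 2.6046, 0.4390 + -2.1855) = (13.0303, -1.7465)
End effector: (13.0303, -1.7465)

Answer: 13.0303 -1.7465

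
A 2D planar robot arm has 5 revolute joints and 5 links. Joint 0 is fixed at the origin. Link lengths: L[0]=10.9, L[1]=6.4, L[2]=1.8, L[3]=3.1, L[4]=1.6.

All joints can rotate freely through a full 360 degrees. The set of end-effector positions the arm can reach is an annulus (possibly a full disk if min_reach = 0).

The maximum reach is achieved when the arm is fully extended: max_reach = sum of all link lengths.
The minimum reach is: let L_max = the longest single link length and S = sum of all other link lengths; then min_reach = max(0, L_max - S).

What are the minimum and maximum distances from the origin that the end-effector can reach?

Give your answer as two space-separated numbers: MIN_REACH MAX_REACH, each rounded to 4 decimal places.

Answer: 0.0000 23.8000

Derivation:
Link lengths: [10.9, 6.4, 1.8, 3.1, 1.6]
max_reach = 10.9 + 6.4 + 1.8 + 3.1 + 1.6 = 23.8
L_max = max([10.9, 6.4, 1.8, 3.1, 1.6]) = 10.9
S (sum of others) = 23.8 - 10.9 = 12.9
min_reach = max(0, 10.9 - 12.9) = max(0, -2) = 0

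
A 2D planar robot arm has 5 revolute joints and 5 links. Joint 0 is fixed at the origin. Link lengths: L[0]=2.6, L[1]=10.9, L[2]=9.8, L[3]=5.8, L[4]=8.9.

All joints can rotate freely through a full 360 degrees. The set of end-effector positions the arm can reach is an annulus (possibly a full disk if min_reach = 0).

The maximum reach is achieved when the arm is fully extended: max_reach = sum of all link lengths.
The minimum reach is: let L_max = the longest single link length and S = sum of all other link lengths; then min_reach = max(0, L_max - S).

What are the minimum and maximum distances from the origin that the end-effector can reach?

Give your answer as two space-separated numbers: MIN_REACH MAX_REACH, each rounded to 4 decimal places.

Answer: 0.0000 38.0000

Derivation:
Link lengths: [2.6, 10.9, 9.8, 5.8, 8.9]
max_reach = 2.6 + 10.9 + 9.8 + 5.8 + 8.9 = 38
L_max = max([2.6, 10.9, 9.8, 5.8, 8.9]) = 10.9
S (sum of others) = 38 - 10.9 = 27.1
min_reach = max(0, 10.9 - 27.1) = max(0, -16.2) = 0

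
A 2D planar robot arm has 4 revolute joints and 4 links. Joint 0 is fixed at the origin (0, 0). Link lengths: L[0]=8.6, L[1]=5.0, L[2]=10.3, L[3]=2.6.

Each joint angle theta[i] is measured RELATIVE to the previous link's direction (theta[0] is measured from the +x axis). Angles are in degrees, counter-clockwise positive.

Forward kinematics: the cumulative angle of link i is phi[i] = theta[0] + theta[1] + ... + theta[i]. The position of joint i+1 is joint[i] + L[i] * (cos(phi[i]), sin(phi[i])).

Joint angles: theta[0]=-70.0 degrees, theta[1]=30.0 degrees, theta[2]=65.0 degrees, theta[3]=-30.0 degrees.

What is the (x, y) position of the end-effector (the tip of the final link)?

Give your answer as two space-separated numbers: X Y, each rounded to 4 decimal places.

joint[0] = (0.0000, 0.0000)  (base)
link 0: phi[0] = -70 = -70 deg
  cos(-70 deg) = 0.3420, sin(-70 deg) = -0.9397
  joint[1] = (0.0000, 0.0000) + 8.6 * (0.3420, -0.9397) = (0.0000 + 2.9414, 0.0000 + -8.0814) = (2.9414, -8.0814)
link 1: phi[1] = -70 + 30 = -40 deg
  cos(-40 deg) = 0.7660, sin(-40 deg) = -0.6428
  joint[2] = (2.9414, -8.0814) + 5 * (0.7660, -0.6428) = (2.9414 + 3.8302, -8.0814 + -3.2139) = (6.7716, -11.2953)
link 2: phi[2] = -70 + 30 + 65 = 25 deg
  cos(25 deg) = 0.9063, sin(25 deg) = 0.4226
  joint[3] = (6.7716, -11.2953) + 10.3 * (0.9063, 0.4226) = (6.7716 + 9.3350, -11.2953 + 4.3530) = (16.1066, -6.9423)
link 3: phi[3] = -70 + 30 + 65 + -30 = -5 deg
  cos(-5 deg) = 0.9962, sin(-5 deg) = -0.0872
  joint[4] = (16.1066, -6.9423) + 2.6 * (0.9962, -0.0872) = (16.1066 + 2.5901, -6.9423 + -0.2266) = (18.6967, -7.1689)
End effector: (18.6967, -7.1689)

Answer: 18.6967 -7.1689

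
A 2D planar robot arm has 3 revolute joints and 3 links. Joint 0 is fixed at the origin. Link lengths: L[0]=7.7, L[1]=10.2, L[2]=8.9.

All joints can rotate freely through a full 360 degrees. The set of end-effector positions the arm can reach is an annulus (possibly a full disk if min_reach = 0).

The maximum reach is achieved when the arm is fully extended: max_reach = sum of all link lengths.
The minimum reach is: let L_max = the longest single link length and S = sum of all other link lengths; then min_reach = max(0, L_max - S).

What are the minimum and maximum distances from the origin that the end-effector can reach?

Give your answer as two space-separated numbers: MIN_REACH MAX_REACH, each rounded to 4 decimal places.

Link lengths: [7.7, 10.2, 8.9]
max_reach = 7.7 + 10.2 + 8.9 = 26.8
L_max = max([7.7, 10.2, 8.9]) = 10.2
S (sum of others) = 26.8 - 10.2 = 16.6
min_reach = max(0, 10.2 - 16.6) = max(0, -6.4) = 0

Answer: 0.0000 26.8000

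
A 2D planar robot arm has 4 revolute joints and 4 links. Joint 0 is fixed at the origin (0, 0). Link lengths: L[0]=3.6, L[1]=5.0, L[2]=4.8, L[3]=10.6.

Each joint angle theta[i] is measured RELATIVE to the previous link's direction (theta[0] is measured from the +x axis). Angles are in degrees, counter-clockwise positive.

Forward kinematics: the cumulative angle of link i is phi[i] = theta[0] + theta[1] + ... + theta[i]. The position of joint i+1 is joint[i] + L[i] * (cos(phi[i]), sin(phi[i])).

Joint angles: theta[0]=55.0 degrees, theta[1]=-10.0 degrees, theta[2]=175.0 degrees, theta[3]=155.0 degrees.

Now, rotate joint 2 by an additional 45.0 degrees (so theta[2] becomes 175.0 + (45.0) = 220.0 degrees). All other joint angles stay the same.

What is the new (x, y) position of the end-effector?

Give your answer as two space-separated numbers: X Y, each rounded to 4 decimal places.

joint[0] = (0.0000, 0.0000)  (base)
link 0: phi[0] = 55 = 55 deg
  cos(55 deg) = 0.5736, sin(55 deg) = 0.8192
  joint[1] = (0.0000, 0.0000) + 3.6 * (0.5736, 0.8192) = (0.0000 + 2.0649, 0.0000 + 2.9489) = (2.0649, 2.9489)
link 1: phi[1] = 55 + -10 = 45 deg
  cos(45 deg) = 0.7071, sin(45 deg) = 0.7071
  joint[2] = (2.0649, 2.9489) + 5 * (0.7071, 0.7071) = (2.0649 + 3.5355, 2.9489 + 3.5355) = (5.6004, 6.4845)
link 2: phi[2] = 55 + -10 + 220 = 265 deg
  cos(265 deg) = -0.0872, sin(265 deg) = -0.9962
  joint[3] = (5.6004, 6.4845) + 4.8 * (-0.0872, -0.9962) = (5.6004 + -0.4183, 6.4845 + -4.7817) = (5.1821, 1.7027)
link 3: phi[3] = 55 + -10 + 220 + 155 = 420 deg
  cos(420 deg) = 0.5000, sin(420 deg) = 0.8660
  joint[4] = (5.1821, 1.7027) + 10.6 * (0.5000, 0.8660) = (5.1821 + 5.3000, 1.7027 + 9.1799) = (10.4821, 10.8826)
End effector: (10.4821, 10.8826)

Answer: 10.4821 10.8826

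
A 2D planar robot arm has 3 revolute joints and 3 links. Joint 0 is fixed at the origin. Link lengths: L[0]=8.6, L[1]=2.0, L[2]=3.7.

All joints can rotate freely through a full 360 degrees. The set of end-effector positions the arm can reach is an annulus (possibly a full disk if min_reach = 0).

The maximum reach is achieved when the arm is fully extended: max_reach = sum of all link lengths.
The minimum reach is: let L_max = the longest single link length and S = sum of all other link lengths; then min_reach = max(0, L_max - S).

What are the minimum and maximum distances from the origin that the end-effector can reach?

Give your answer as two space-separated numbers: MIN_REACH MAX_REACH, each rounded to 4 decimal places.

Answer: 2.9000 14.3000

Derivation:
Link lengths: [8.6, 2.0, 3.7]
max_reach = 8.6 + 2 + 3.7 = 14.3
L_max = max([8.6, 2.0, 3.7]) = 8.6
S (sum of others) = 14.3 - 8.6 = 5.7
min_reach = max(0, 8.6 - 5.7) = max(0, 2.9) = 2.9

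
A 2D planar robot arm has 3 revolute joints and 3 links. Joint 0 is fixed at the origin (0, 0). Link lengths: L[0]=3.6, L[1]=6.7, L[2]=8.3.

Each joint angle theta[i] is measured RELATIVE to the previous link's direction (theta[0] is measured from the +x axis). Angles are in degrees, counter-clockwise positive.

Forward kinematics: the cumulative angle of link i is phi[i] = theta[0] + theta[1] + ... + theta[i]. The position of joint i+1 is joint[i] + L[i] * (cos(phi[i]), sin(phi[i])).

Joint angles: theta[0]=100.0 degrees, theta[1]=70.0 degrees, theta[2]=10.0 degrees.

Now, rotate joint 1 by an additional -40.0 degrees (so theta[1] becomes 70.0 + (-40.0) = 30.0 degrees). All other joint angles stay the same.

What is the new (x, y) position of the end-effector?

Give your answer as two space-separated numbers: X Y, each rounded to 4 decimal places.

joint[0] = (0.0000, 0.0000)  (base)
link 0: phi[0] = 100 = 100 deg
  cos(100 deg) = -0.1736, sin(100 deg) = 0.9848
  joint[1] = (0.0000, 0.0000) + 3.6 * (-0.1736, 0.9848) = (0.0000 + -0.6251, 0.0000 + 3.5453) = (-0.6251, 3.5453)
link 1: phi[1] = 100 + 30 = 130 deg
  cos(130 deg) = -0.6428, sin(130 deg) = 0.7660
  joint[2] = (-0.6251, 3.5453) + 6.7 * (-0.6428, 0.7660) = (-0.6251 + -4.3067, 3.5453 + 5.1325) = (-4.9318, 8.6778)
link 2: phi[2] = 100 + 30 + 10 = 140 deg
  cos(140 deg) = -0.7660, sin(140 deg) = 0.6428
  joint[3] = (-4.9318, 8.6778) + 8.3 * (-0.7660, 0.6428) = (-4.9318 + -6.3582, 8.6778 + 5.3351) = (-11.2900, 14.0129)
End effector: (-11.2900, 14.0129)

Answer: -11.2900 14.0129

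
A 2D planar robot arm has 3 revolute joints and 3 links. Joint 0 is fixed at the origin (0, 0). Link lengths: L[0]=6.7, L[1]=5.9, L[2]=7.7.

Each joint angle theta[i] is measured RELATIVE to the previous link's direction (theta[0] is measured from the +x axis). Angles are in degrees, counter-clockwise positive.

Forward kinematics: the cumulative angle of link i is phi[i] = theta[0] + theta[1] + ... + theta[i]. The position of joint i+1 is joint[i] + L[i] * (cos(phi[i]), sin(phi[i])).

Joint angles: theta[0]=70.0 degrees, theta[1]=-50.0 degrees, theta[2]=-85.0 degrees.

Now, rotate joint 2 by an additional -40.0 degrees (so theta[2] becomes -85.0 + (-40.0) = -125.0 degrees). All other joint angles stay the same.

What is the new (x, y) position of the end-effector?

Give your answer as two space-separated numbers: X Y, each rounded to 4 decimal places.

joint[0] = (0.0000, 0.0000)  (base)
link 0: phi[0] = 70 = 70 deg
  cos(70 deg) = 0.3420, sin(70 deg) = 0.9397
  joint[1] = (0.0000, 0.0000) + 6.7 * (0.3420, 0.9397) = (0.0000 + 2.2915, 0.0000 + 6.2959) = (2.2915, 6.2959)
link 1: phi[1] = 70 + -50 = 20 deg
  cos(20 deg) = 0.9397, sin(20 deg) = 0.3420
  joint[2] = (2.2915, 6.2959) + 5.9 * (0.9397, 0.3420) = (2.2915 + 5.5442, 6.2959 + 2.0179) = (7.8357, 8.3139)
link 2: phi[2] = 70 + -50 + -125 = -105 deg
  cos(-105 deg) = -0.2588, sin(-105 deg) = -0.9659
  joint[3] = (7.8357, 8.3139) + 7.7 * (-0.2588, -0.9659) = (7.8357 + -1.9929, 8.3139 + -7.4376) = (5.8428, 0.8762)
End effector: (5.8428, 0.8762)

Answer: 5.8428 0.8762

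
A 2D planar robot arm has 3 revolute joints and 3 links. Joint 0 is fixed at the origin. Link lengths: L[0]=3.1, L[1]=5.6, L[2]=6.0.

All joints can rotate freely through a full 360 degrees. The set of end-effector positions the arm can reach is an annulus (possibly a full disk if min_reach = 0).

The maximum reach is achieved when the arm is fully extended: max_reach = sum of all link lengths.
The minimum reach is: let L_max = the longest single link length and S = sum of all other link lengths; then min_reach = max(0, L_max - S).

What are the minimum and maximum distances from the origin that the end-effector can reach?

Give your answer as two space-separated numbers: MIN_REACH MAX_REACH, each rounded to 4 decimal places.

Answer: 0.0000 14.7000

Derivation:
Link lengths: [3.1, 5.6, 6.0]
max_reach = 3.1 + 5.6 + 6 = 14.7
L_max = max([3.1, 5.6, 6.0]) = 6
S (sum of others) = 14.7 - 6 = 8.7
min_reach = max(0, 6 - 8.7) = max(0, -2.7) = 0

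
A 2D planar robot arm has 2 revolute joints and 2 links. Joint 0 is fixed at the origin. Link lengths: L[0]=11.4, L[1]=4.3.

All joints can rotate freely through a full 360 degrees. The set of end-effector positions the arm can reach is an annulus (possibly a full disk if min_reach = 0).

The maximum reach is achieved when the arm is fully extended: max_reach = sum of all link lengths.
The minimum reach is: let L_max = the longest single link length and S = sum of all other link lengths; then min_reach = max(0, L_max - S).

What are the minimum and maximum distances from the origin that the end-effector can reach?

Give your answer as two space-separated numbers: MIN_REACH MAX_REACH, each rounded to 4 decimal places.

Link lengths: [11.4, 4.3]
max_reach = 11.4 + 4.3 = 15.7
L_max = max([11.4, 4.3]) = 11.4
S (sum of others) = 15.7 - 11.4 = 4.3
min_reach = max(0, 11.4 - 4.3) = max(0, 7.1) = 7.1

Answer: 7.1000 15.7000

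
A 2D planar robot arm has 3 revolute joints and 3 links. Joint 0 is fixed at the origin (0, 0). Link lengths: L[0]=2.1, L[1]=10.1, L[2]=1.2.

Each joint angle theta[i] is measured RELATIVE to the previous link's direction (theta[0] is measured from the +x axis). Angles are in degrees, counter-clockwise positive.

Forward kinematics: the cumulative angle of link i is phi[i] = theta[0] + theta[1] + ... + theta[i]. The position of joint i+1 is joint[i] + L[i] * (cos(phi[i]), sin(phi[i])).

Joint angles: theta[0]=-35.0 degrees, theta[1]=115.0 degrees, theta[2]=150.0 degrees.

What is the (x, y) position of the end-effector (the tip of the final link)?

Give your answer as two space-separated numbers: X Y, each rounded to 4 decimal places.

joint[0] = (0.0000, 0.0000)  (base)
link 0: phi[0] = -35 = -35 deg
  cos(-35 deg) = 0.8192, sin(-35 deg) = -0.5736
  joint[1] = (0.0000, 0.0000) + 2.1 * (0.8192, -0.5736) = (0.0000 + 1.7202, 0.0000 + -1.2045) = (1.7202, -1.2045)
link 1: phi[1] = -35 + 115 = 80 deg
  cos(80 deg) = 0.1736, sin(80 deg) = 0.9848
  joint[2] = (1.7202, -1.2045) + 10.1 * (0.1736, 0.9848) = (1.7202 + 1.7538, -1.2045 + 9.9466) = (3.4741, 8.7420)
link 2: phi[2] = -35 + 115 + 150 = 230 deg
  cos(230 deg) = -0.6428, sin(230 deg) = -0.7660
  joint[3] = (3.4741, 8.7420) + 1.2 * (-0.6428, -0.7660) = (3.4741 + -0.7713, 8.7420 + -0.9193) = (2.7027, 7.8228)
End effector: (2.7027, 7.8228)

Answer: 2.7027 7.8228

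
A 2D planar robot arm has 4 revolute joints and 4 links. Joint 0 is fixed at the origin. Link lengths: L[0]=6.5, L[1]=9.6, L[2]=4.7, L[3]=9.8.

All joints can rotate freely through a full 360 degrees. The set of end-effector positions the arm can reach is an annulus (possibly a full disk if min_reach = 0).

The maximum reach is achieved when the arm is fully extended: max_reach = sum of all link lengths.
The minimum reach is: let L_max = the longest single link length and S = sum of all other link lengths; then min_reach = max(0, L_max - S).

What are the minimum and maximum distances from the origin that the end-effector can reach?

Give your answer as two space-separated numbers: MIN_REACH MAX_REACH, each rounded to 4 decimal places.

Link lengths: [6.5, 9.6, 4.7, 9.8]
max_reach = 6.5 + 9.6 + 4.7 + 9.8 = 30.6
L_max = max([6.5, 9.6, 4.7, 9.8]) = 9.8
S (sum of others) = 30.6 - 9.8 = 20.8
min_reach = max(0, 9.8 - 20.8) = max(0, -11) = 0

Answer: 0.0000 30.6000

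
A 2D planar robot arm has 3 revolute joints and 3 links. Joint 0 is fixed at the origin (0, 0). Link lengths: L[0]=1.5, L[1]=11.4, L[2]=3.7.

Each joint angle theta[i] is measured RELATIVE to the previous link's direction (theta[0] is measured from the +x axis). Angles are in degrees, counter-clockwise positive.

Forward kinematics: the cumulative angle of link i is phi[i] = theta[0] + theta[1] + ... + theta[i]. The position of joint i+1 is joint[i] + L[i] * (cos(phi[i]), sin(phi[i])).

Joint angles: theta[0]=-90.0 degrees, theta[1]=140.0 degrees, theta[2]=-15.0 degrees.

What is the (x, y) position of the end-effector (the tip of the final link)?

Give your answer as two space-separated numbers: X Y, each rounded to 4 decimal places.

joint[0] = (0.0000, 0.0000)  (base)
link 0: phi[0] = -90 = -90 deg
  cos(-90 deg) = 0.0000, sin(-90 deg) = -1.0000
  joint[1] = (0.0000, 0.0000) + 1.5 * (0.0000, -1.0000) = (0.0000 + 0.0000, 0.0000 + -1.5000) = (0.0000, -1.5000)
link 1: phi[1] = -90 + 140 = 50 deg
  cos(50 deg) = 0.6428, sin(50 deg) = 0.7660
  joint[2] = (0.0000, -1.5000) + 11.4 * (0.6428, 0.7660) = (0.0000 + 7.3278, -1.5000 + 8.7329) = (7.3278, 7.2329)
link 2: phi[2] = -90 + 140 + -15 = 35 deg
  cos(35 deg) = 0.8192, sin(35 deg) = 0.5736
  joint[3] = (7.3278, 7.2329) + 3.7 * (0.8192, 0.5736) = (7.3278 + 3.0309, 7.2329 + 2.1222) = (10.3586, 9.3551)
End effector: (10.3586, 9.3551)

Answer: 10.3586 9.3551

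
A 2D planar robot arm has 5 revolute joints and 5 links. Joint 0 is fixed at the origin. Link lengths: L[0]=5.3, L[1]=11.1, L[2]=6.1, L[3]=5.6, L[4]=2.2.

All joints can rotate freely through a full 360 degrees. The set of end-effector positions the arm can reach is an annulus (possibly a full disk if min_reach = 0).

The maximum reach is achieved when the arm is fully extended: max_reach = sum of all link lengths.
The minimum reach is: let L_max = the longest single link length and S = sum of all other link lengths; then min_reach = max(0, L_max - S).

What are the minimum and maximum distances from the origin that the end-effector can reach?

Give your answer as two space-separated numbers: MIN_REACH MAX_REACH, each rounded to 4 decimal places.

Answer: 0.0000 30.3000

Derivation:
Link lengths: [5.3, 11.1, 6.1, 5.6, 2.2]
max_reach = 5.3 + 11.1 + 6.1 + 5.6 + 2.2 = 30.3
L_max = max([5.3, 11.1, 6.1, 5.6, 2.2]) = 11.1
S (sum of others) = 30.3 - 11.1 = 19.2
min_reach = max(0, 11.1 - 19.2) = max(0, -8.1) = 0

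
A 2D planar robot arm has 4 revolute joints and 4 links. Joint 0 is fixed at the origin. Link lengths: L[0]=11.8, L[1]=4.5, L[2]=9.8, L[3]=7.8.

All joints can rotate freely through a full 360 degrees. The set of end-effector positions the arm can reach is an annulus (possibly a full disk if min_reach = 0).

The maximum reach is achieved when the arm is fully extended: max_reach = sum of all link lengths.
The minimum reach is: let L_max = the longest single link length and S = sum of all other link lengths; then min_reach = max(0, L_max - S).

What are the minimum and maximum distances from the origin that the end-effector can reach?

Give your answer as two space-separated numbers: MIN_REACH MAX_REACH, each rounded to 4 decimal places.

Link lengths: [11.8, 4.5, 9.8, 7.8]
max_reach = 11.8 + 4.5 + 9.8 + 7.8 = 33.9
L_max = max([11.8, 4.5, 9.8, 7.8]) = 11.8
S (sum of others) = 33.9 - 11.8 = 22.1
min_reach = max(0, 11.8 - 22.1) = max(0, -10.3) = 0

Answer: 0.0000 33.9000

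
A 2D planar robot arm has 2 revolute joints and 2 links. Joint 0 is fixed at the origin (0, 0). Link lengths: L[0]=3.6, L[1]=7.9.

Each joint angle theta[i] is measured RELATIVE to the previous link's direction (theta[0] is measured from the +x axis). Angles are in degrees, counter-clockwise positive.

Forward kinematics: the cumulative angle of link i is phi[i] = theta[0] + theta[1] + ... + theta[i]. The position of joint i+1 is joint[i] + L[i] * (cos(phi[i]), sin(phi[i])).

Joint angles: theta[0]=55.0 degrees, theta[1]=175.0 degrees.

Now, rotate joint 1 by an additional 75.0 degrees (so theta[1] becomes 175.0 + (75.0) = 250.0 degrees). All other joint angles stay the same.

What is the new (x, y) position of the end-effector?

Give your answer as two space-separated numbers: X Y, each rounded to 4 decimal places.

Answer: 6.5961 -3.5224

Derivation:
joint[0] = (0.0000, 0.0000)  (base)
link 0: phi[0] = 55 = 55 deg
  cos(55 deg) = 0.5736, sin(55 deg) = 0.8192
  joint[1] = (0.0000, 0.0000) + 3.6 * (0.5736, 0.8192) = (0.0000 + 2.0649, 0.0000 + 2.9489) = (2.0649, 2.9489)
link 1: phi[1] = 55 + 250 = 305 deg
  cos(305 deg) = 0.5736, sin(305 deg) = -0.8192
  joint[2] = (2.0649, 2.9489) + 7.9 * (0.5736, -0.8192) = (2.0649 + 4.5313, 2.9489 + -6.4713) = (6.5961, -3.5224)
End effector: (6.5961, -3.5224)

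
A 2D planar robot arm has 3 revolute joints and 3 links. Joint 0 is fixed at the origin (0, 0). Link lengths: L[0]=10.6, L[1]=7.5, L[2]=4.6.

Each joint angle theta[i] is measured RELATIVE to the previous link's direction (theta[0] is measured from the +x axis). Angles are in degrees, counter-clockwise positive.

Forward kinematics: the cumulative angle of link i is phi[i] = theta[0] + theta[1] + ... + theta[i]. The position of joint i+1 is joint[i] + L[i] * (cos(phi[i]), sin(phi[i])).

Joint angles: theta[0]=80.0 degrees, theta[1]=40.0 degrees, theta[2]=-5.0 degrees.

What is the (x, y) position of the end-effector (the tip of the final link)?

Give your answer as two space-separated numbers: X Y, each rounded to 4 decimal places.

joint[0] = (0.0000, 0.0000)  (base)
link 0: phi[0] = 80 = 80 deg
  cos(80 deg) = 0.1736, sin(80 deg) = 0.9848
  joint[1] = (0.0000, 0.0000) + 10.6 * (0.1736, 0.9848) = (0.0000 + 1.8407, 0.0000 + 10.4390) = (1.8407, 10.4390)
link 1: phi[1] = 80 + 40 = 120 deg
  cos(120 deg) = -0.5000, sin(120 deg) = 0.8660
  joint[2] = (1.8407, 10.4390) + 7.5 * (-0.5000, 0.8660) = (1.8407 + -3.7500, 10.4390 + 6.4952) = (-1.9093, 16.9342)
link 2: phi[2] = 80 + 40 + -5 = 115 deg
  cos(115 deg) = -0.4226, sin(115 deg) = 0.9063
  joint[3] = (-1.9093, 16.9342) + 4.6 * (-0.4226, 0.9063) = (-1.9093 + -1.9440, 16.9342 + 4.1690) = (-3.8534, 21.1032)
End effector: (-3.8534, 21.1032)

Answer: -3.8534 21.1032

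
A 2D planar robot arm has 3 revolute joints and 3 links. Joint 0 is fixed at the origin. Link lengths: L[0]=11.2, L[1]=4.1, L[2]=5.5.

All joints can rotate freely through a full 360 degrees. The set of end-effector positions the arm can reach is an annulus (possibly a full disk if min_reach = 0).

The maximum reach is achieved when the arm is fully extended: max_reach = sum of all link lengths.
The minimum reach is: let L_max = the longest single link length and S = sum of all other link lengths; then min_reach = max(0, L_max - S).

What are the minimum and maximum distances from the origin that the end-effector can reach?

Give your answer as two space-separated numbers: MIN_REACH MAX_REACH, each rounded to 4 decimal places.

Link lengths: [11.2, 4.1, 5.5]
max_reach = 11.2 + 4.1 + 5.5 = 20.8
L_max = max([11.2, 4.1, 5.5]) = 11.2
S (sum of others) = 20.8 - 11.2 = 9.6
min_reach = max(0, 11.2 - 9.6) = max(0, 1.6) = 1.6

Answer: 1.6000 20.8000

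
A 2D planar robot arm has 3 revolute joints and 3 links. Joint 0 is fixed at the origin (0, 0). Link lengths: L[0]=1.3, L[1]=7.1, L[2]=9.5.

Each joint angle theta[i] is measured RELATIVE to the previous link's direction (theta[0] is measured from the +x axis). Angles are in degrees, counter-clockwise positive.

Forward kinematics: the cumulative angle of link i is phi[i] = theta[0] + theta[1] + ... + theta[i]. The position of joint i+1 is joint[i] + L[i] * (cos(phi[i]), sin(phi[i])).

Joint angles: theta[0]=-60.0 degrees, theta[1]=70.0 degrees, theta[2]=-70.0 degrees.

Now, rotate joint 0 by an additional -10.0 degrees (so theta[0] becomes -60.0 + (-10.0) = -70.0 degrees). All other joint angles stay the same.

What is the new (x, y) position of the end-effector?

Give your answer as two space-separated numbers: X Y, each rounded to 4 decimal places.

joint[0] = (0.0000, 0.0000)  (base)
link 0: phi[0] = -70 = -70 deg
  cos(-70 deg) = 0.3420, sin(-70 deg) = -0.9397
  joint[1] = (0.0000, 0.0000) + 1.3 * (0.3420, -0.9397) = (0.0000 + 0.4446, 0.0000 + -1.2216) = (0.4446, -1.2216)
link 1: phi[1] = -70 + 70 = 0 deg
  cos(0 deg) = 1.0000, sin(0 deg) = 0.0000
  joint[2] = (0.4446, -1.2216) + 7.1 * (1.0000, 0.0000) = (0.4446 + 7.1000, -1.2216 + 0.0000) = (7.5446, -1.2216)
link 2: phi[2] = -70 + 70 + -70 = -70 deg
  cos(-70 deg) = 0.3420, sin(-70 deg) = -0.9397
  joint[3] = (7.5446, -1.2216) + 9.5 * (0.3420, -0.9397) = (7.5446 + 3.2492, -1.2216 + -8.9271) = (10.7938, -10.1487)
End effector: (10.7938, -10.1487)

Answer: 10.7938 -10.1487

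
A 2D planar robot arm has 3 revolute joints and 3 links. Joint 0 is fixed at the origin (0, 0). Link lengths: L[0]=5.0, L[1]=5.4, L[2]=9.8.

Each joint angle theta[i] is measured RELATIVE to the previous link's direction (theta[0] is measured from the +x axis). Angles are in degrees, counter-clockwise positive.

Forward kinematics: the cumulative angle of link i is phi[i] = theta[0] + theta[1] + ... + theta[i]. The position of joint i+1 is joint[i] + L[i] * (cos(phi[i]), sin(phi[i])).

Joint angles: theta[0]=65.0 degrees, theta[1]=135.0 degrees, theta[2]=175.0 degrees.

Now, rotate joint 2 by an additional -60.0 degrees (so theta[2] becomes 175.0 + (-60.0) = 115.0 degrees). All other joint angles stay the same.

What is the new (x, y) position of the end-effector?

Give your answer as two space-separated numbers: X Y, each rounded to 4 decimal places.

joint[0] = (0.0000, 0.0000)  (base)
link 0: phi[0] = 65 = 65 deg
  cos(65 deg) = 0.4226, sin(65 deg) = 0.9063
  joint[1] = (0.0000, 0.0000) + 5 * (0.4226, 0.9063) = (0.0000 + 2.1131, 0.0000 + 4.5315) = (2.1131, 4.5315)
link 1: phi[1] = 65 + 135 = 200 deg
  cos(200 deg) = -0.9397, sin(200 deg) = -0.3420
  joint[2] = (2.1131, 4.5315) + 5.4 * (-0.9397, -0.3420) = (2.1131 + -5.0743, 4.5315 + -1.8469) = (-2.9612, 2.6846)
link 2: phi[2] = 65 + 135 + 115 = 315 deg
  cos(315 deg) = 0.7071, sin(315 deg) = -0.7071
  joint[3] = (-2.9612, 2.6846) + 9.8 * (0.7071, -0.7071) = (-2.9612 + 6.9296, 2.6846 + -6.9296) = (3.9684, -4.2450)
End effector: (3.9684, -4.2450)

Answer: 3.9684 -4.2450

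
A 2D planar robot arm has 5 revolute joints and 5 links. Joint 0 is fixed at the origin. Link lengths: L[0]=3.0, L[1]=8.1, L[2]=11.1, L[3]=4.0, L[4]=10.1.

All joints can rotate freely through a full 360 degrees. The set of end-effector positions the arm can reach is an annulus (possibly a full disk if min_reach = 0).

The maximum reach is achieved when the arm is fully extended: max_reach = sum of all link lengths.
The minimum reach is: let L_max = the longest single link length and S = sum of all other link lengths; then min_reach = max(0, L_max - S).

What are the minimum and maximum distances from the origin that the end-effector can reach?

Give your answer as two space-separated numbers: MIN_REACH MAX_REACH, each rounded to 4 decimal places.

Answer: 0.0000 36.3000

Derivation:
Link lengths: [3.0, 8.1, 11.1, 4.0, 10.1]
max_reach = 3 + 8.1 + 11.1 + 4 + 10.1 = 36.3
L_max = max([3.0, 8.1, 11.1, 4.0, 10.1]) = 11.1
S (sum of others) = 36.3 - 11.1 = 25.2
min_reach = max(0, 11.1 - 25.2) = max(0, -14.1) = 0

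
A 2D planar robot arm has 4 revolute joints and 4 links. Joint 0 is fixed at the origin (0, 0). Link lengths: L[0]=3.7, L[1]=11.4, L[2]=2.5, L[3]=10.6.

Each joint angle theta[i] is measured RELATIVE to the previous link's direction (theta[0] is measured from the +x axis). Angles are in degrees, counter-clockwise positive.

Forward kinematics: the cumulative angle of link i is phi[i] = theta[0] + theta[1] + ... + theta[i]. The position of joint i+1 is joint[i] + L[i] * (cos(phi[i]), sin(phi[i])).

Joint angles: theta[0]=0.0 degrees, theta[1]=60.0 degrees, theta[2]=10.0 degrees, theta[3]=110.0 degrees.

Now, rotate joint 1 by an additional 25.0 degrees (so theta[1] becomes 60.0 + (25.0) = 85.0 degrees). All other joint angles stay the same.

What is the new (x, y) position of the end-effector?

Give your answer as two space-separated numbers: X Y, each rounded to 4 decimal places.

joint[0] = (0.0000, 0.0000)  (base)
link 0: phi[0] = 0 = 0 deg
  cos(0 deg) = 1.0000, sin(0 deg) = 0.0000
  joint[1] = (0.0000, 0.0000) + 3.7 * (1.0000, 0.0000) = (0.0000 + 3.7000, 0.0000 + 0.0000) = (3.7000, 0.0000)
link 1: phi[1] = 0 + 85 = 85 deg
  cos(85 deg) = 0.0872, sin(85 deg) = 0.9962
  joint[2] = (3.7000, 0.0000) + 11.4 * (0.0872, 0.9962) = (3.7000 + 0.9936, 0.0000 + 11.3566) = (4.6936, 11.3566)
link 2: phi[2] = 0 + 85 + 10 = 95 deg
  cos(95 deg) = -0.0872, sin(95 deg) = 0.9962
  joint[3] = (4.6936, 11.3566) + 2.5 * (-0.0872, 0.9962) = (4.6936 + -0.2179, 11.3566 + 2.4905) = (4.4757, 13.8471)
link 3: phi[3] = 0 + 85 + 10 + 110 = 205 deg
  cos(205 deg) = -0.9063, sin(205 deg) = -0.4226
  joint[4] = (4.4757, 13.8471) + 10.6 * (-0.9063, -0.4226) = (4.4757 + -9.6069, 13.8471 + -4.4798) = (-5.1312, 9.3674)
End effector: (-5.1312, 9.3674)

Answer: -5.1312 9.3674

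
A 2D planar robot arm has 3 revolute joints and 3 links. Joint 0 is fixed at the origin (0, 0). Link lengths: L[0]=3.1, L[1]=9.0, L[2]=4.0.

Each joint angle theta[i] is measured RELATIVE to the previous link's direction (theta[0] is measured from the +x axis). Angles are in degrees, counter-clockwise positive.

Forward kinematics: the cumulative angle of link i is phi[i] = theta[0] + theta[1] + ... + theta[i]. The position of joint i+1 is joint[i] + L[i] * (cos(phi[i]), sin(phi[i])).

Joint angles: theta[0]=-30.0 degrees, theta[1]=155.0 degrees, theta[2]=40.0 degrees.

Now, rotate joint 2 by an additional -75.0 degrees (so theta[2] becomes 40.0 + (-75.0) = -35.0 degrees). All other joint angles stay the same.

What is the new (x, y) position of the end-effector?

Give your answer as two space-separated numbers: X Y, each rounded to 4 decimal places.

Answer: -2.4775 9.8224

Derivation:
joint[0] = (0.0000, 0.0000)  (base)
link 0: phi[0] = -30 = -30 deg
  cos(-30 deg) = 0.8660, sin(-30 deg) = -0.5000
  joint[1] = (0.0000, 0.0000) + 3.1 * (0.8660, -0.5000) = (0.0000 + 2.6847, 0.0000 + -1.5500) = (2.6847, -1.5500)
link 1: phi[1] = -30 + 155 = 125 deg
  cos(125 deg) = -0.5736, sin(125 deg) = 0.8192
  joint[2] = (2.6847, -1.5500) + 9 * (-0.5736, 0.8192) = (2.6847 + -5.1622, -1.5500 + 7.3724) = (-2.4775, 5.8224)
link 2: phi[2] = -30 + 155 + -35 = 90 deg
  cos(90 deg) = 0.0000, sin(90 deg) = 1.0000
  joint[3] = (-2.4775, 5.8224) + 4 * (0.0000, 1.0000) = (-2.4775 + 0.0000, 5.8224 + 4.0000) = (-2.4775, 9.8224)
End effector: (-2.4775, 9.8224)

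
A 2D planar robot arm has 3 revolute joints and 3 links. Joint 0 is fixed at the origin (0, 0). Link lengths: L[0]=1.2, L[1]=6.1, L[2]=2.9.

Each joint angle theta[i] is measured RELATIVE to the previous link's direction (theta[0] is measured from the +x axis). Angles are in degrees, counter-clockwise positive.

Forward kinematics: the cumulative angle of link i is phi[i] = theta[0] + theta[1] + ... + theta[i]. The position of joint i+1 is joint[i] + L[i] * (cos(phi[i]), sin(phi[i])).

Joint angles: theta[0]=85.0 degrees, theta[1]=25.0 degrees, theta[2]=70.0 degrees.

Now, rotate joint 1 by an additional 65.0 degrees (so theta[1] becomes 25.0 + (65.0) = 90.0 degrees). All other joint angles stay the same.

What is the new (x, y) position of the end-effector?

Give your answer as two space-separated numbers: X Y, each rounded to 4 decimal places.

joint[0] = (0.0000, 0.0000)  (base)
link 0: phi[0] = 85 = 85 deg
  cos(85 deg) = 0.0872, sin(85 deg) = 0.9962
  joint[1] = (0.0000, 0.0000) + 1.2 * (0.0872, 0.9962) = (0.0000 + 0.1046, 0.0000 + 1.1954) = (0.1046, 1.1954)
link 1: phi[1] = 85 + 90 = 175 deg
  cos(175 deg) = -0.9962, sin(175 deg) = 0.0872
  joint[2] = (0.1046, 1.1954) + 6.1 * (-0.9962, 0.0872) = (0.1046 + -6.0768, 1.1954 + 0.5317) = (-5.9722, 1.7271)
link 2: phi[2] = 85 + 90 + 70 = 245 deg
  cos(245 deg) = -0.4226, sin(245 deg) = -0.9063
  joint[3] = (-5.9722, 1.7271) + 2.9 * (-0.4226, -0.9063) = (-5.9722 + -1.2256, 1.7271 + -2.6283) = (-7.1978, -0.9012)
End effector: (-7.1978, -0.9012)

Answer: -7.1978 -0.9012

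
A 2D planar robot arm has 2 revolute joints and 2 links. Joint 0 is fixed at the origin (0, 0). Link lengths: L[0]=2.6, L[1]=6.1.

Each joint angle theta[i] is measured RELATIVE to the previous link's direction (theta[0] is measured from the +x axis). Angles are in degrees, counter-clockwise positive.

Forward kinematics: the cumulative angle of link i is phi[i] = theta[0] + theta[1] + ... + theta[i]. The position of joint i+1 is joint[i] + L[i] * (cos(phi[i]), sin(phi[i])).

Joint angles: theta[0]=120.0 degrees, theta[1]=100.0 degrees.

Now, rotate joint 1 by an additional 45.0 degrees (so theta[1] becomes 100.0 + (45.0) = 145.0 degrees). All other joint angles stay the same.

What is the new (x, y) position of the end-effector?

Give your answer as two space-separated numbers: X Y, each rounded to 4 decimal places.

Answer: -1.8317 -3.8251

Derivation:
joint[0] = (0.0000, 0.0000)  (base)
link 0: phi[0] = 120 = 120 deg
  cos(120 deg) = -0.5000, sin(120 deg) = 0.8660
  joint[1] = (0.0000, 0.0000) + 2.6 * (-0.5000, 0.8660) = (0.0000 + -1.3000, 0.0000 + 2.2517) = (-1.3000, 2.2517)
link 1: phi[1] = 120 + 145 = 265 deg
  cos(265 deg) = -0.0872, sin(265 deg) = -0.9962
  joint[2] = (-1.3000, 2.2517) + 6.1 * (-0.0872, -0.9962) = (-1.3000 + -0.5317, 2.2517 + -6.0768) = (-1.8317, -3.8251)
End effector: (-1.8317, -3.8251)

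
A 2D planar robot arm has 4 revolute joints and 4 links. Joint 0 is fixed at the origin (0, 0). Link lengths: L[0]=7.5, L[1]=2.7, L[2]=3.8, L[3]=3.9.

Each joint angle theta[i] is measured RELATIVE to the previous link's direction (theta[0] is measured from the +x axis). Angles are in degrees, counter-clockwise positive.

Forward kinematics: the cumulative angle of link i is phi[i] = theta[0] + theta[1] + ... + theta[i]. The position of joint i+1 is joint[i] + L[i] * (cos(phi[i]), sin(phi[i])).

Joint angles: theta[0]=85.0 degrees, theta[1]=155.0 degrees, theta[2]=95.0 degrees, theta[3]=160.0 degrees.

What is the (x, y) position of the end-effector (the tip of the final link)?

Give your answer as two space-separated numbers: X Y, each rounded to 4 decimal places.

Answer: -0.0101 6.2850

Derivation:
joint[0] = (0.0000, 0.0000)  (base)
link 0: phi[0] = 85 = 85 deg
  cos(85 deg) = 0.0872, sin(85 deg) = 0.9962
  joint[1] = (0.0000, 0.0000) + 7.5 * (0.0872, 0.9962) = (0.0000 + 0.6537, 0.0000 + 7.4715) = (0.6537, 7.4715)
link 1: phi[1] = 85 + 155 = 240 deg
  cos(240 deg) = -0.5000, sin(240 deg) = -0.8660
  joint[2] = (0.6537, 7.4715) + 2.7 * (-0.5000, -0.8660) = (0.6537 + -1.3500, 7.4715 + -2.3383) = (-0.6963, 5.1332)
link 2: phi[2] = 85 + 155 + 95 = 335 deg
  cos(335 deg) = 0.9063, sin(335 deg) = -0.4226
  joint[3] = (-0.6963, 5.1332) + 3.8 * (0.9063, -0.4226) = (-0.6963 + 3.4440, 5.1332 + -1.6059) = (2.7476, 3.5272)
link 3: phi[3] = 85 + 155 + 95 + 160 = 495 deg
  cos(495 deg) = -0.7071, sin(495 deg) = 0.7071
  joint[4] = (2.7476, 3.5272) + 3.9 * (-0.7071, 0.7071) = (2.7476 + -2.7577, 3.5272 + 2.7577) = (-0.0101, 6.2850)
End effector: (-0.0101, 6.2850)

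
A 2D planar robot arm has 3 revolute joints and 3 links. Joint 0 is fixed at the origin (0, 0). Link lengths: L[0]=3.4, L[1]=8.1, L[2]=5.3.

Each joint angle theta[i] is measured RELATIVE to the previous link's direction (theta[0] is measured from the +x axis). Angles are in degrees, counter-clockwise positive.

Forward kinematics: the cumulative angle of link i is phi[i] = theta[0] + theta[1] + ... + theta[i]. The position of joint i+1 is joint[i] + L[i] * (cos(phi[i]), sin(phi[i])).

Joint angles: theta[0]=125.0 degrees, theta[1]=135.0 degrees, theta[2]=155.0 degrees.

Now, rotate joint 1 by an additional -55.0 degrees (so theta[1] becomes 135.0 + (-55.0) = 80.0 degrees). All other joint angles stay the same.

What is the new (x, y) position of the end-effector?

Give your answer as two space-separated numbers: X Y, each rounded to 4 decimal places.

joint[0] = (0.0000, 0.0000)  (base)
link 0: phi[0] = 125 = 125 deg
  cos(125 deg) = -0.5736, sin(125 deg) = 0.8192
  joint[1] = (0.0000, 0.0000) + 3.4 * (-0.5736, 0.8192) = (0.0000 + -1.9502, 0.0000 + 2.7851) = (-1.9502, 2.7851)
link 1: phi[1] = 125 + 80 = 205 deg
  cos(205 deg) = -0.9063, sin(205 deg) = -0.4226
  joint[2] = (-1.9502, 2.7851) + 8.1 * (-0.9063, -0.4226) = (-1.9502 + -7.3411, 2.7851 + -3.4232) = (-9.2913, -0.6381)
link 2: phi[2] = 125 + 80 + 155 = 360 deg
  cos(360 deg) = 1.0000, sin(360 deg) = -0.0000
  joint[3] = (-9.2913, -0.6381) + 5.3 * (1.0000, -0.0000) = (-9.2913 + 5.3000, -0.6381 + -0.0000) = (-3.9913, -0.6381)
End effector: (-3.9913, -0.6381)

Answer: -3.9913 -0.6381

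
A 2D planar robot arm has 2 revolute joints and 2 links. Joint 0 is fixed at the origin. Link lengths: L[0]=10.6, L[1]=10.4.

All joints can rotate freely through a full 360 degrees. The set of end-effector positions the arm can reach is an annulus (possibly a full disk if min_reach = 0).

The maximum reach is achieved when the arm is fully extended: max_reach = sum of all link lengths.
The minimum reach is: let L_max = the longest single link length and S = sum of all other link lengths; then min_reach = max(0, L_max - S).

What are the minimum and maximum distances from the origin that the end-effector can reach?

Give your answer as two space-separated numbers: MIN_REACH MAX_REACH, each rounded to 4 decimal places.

Link lengths: [10.6, 10.4]
max_reach = 10.6 + 10.4 = 21
L_max = max([10.6, 10.4]) = 10.6
S (sum of others) = 21 - 10.6 = 10.4
min_reach = max(0, 10.6 - 10.4) = max(0, 0.2) = 0.2

Answer: 0.2000 21.0000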